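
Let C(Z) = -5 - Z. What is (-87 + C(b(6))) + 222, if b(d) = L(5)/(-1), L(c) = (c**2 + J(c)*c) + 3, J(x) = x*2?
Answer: 208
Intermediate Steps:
J(x) = 2*x
L(c) = 3 + 3*c**2 (L(c) = (c**2 + (2*c)*c) + 3 = (c**2 + 2*c**2) + 3 = 3*c**2 + 3 = 3 + 3*c**2)
b(d) = -78 (b(d) = (3 + 3*5**2)/(-1) = (3 + 3*25)*(-1) = (3 + 75)*(-1) = 78*(-1) = -78)
(-87 + C(b(6))) + 222 = (-87 + (-5 - 1*(-78))) + 222 = (-87 + (-5 + 78)) + 222 = (-87 + 73) + 222 = -14 + 222 = 208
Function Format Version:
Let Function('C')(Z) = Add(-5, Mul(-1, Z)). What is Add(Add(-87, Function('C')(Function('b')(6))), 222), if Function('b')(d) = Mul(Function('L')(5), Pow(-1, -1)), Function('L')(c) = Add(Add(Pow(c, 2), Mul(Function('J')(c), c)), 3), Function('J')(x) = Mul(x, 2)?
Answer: 208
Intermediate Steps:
Function('J')(x) = Mul(2, x)
Function('L')(c) = Add(3, Mul(3, Pow(c, 2))) (Function('L')(c) = Add(Add(Pow(c, 2), Mul(Mul(2, c), c)), 3) = Add(Add(Pow(c, 2), Mul(2, Pow(c, 2))), 3) = Add(Mul(3, Pow(c, 2)), 3) = Add(3, Mul(3, Pow(c, 2))))
Function('b')(d) = -78 (Function('b')(d) = Mul(Add(3, Mul(3, Pow(5, 2))), Pow(-1, -1)) = Mul(Add(3, Mul(3, 25)), -1) = Mul(Add(3, 75), -1) = Mul(78, -1) = -78)
Add(Add(-87, Function('C')(Function('b')(6))), 222) = Add(Add(-87, Add(-5, Mul(-1, -78))), 222) = Add(Add(-87, Add(-5, 78)), 222) = Add(Add(-87, 73), 222) = Add(-14, 222) = 208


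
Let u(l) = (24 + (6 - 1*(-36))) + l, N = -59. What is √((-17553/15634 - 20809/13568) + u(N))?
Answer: √190861795067987/6628816 ≈ 2.0841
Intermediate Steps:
u(l) = 66 + l (u(l) = (24 + (6 + 36)) + l = (24 + 42) + l = 66 + l)
√((-17553/15634 - 20809/13568) + u(N)) = √((-17553/15634 - 20809/13568) + (66 - 59)) = √((-17553*1/15634 - 20809*1/13568) + 7) = √((-17553/15634 - 20809/13568) + 7) = √(-281743505/106061056 + 7) = √(460683887/106061056) = √190861795067987/6628816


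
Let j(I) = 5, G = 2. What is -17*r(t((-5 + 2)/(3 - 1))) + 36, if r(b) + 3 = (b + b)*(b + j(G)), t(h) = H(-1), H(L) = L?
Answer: 223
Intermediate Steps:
t(h) = -1
r(b) = -3 + 2*b*(5 + b) (r(b) = -3 + (b + b)*(b + 5) = -3 + (2*b)*(5 + b) = -3 + 2*b*(5 + b))
-17*r(t((-5 + 2)/(3 - 1))) + 36 = -17*(-3 + 2*(-1)² + 10*(-1)) + 36 = -17*(-3 + 2*1 - 10) + 36 = -17*(-3 + 2 - 10) + 36 = -17*(-11) + 36 = 187 + 36 = 223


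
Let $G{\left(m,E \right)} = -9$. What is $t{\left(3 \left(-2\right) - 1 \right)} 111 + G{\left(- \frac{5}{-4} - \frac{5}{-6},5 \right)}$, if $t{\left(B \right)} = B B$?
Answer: $5430$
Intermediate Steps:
$t{\left(B \right)} = B^{2}$
$t{\left(3 \left(-2\right) - 1 \right)} 111 + G{\left(- \frac{5}{-4} - \frac{5}{-6},5 \right)} = \left(3 \left(-2\right) - 1\right)^{2} \cdot 111 - 9 = \left(-6 - 1\right)^{2} \cdot 111 - 9 = \left(-7\right)^{2} \cdot 111 - 9 = 49 \cdot 111 - 9 = 5439 - 9 = 5430$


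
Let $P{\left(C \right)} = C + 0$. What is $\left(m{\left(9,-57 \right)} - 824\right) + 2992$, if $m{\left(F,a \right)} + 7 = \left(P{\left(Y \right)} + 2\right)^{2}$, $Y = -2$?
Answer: $2161$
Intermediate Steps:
$P{\left(C \right)} = C$
$m{\left(F,a \right)} = -7$ ($m{\left(F,a \right)} = -7 + \left(-2 + 2\right)^{2} = -7 + 0^{2} = -7 + 0 = -7$)
$\left(m{\left(9,-57 \right)} - 824\right) + 2992 = \left(-7 - 824\right) + 2992 = -831 + 2992 = 2161$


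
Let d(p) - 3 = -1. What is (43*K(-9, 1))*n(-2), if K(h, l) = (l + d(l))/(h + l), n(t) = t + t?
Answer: 129/2 ≈ 64.500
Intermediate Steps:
n(t) = 2*t
d(p) = 2 (d(p) = 3 - 1 = 2)
K(h, l) = (2 + l)/(h + l) (K(h, l) = (l + 2)/(h + l) = (2 + l)/(h + l))
(43*K(-9, 1))*n(-2) = (43*((2 + 1)/(-9 + 1)))*(2*(-2)) = (43*(3/(-8)))*(-4) = (43*(-⅛*3))*(-4) = (43*(-3/8))*(-4) = -129/8*(-4) = 129/2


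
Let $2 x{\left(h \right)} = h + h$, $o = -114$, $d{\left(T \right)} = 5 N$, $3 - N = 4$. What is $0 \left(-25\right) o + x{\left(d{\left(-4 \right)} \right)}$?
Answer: $-5$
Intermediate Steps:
$N = -1$ ($N = 3 - 4 = -1$)
$d{\left(T \right)} = -5$ ($d{\left(T \right)} = 5 \left(-1\right) = -5$)
$x{\left(h \right)} = h$ ($x{\left(h \right)} = \frac{h + h}{2} = \frac{2 h}{2} = h$)
$0 \left(-25\right) o + x{\left(d{\left(-4 \right)} \right)} = 0 \left(-25\right) \left(-114\right) - 5 = 0 \left(-114\right) - 5 = 0 - 5 = -5$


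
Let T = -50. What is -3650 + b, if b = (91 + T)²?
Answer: -1969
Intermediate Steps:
b = 1681 (b = (91 - 50)² = 41² = 1681)
-3650 + b = -3650 + 1681 = -1969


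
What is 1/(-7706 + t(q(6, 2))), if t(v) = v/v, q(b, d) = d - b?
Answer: -1/7705 ≈ -0.00012979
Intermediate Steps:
t(v) = 1
1/(-7706 + t(q(6, 2))) = 1/(-7706 + 1) = 1/(-7705) = -1/7705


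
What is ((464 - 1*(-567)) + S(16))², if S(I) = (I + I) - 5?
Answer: 1119364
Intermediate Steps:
S(I) = -5 + 2*I (S(I) = 2*I - 5 = -5 + 2*I)
((464 - 1*(-567)) + S(16))² = ((464 - 1*(-567)) + (-5 + 2*16))² = ((464 + 567) + (-5 + 32))² = (1031 + 27)² = 1058² = 1119364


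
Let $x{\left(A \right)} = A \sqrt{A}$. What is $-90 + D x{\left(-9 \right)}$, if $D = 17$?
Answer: $-90 - 459 i \approx -90.0 - 459.0 i$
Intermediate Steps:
$x{\left(A \right)} = A^{\frac{3}{2}}$
$-90 + D x{\left(-9 \right)} = -90 + 17 \left(-9\right)^{\frac{3}{2}} = -90 + 17 \left(- 27 i\right) = -90 - 459 i$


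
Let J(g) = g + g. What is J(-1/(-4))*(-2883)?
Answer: -2883/2 ≈ -1441.5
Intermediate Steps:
J(g) = 2*g
J(-1/(-4))*(-2883) = (2*(-1/(-4)))*(-2883) = (2*(-1*(-¼)))*(-2883) = (2*(¼))*(-2883) = (½)*(-2883) = -2883/2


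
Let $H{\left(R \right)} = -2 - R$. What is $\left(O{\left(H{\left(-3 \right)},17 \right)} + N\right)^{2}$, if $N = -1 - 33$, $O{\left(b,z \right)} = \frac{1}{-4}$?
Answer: $\frac{18769}{16} \approx 1173.1$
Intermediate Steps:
$O{\left(b,z \right)} = - \frac{1}{4}$
$N = -34$ ($N = -1 - 33 = -34$)
$\left(O{\left(H{\left(-3 \right)},17 \right)} + N\right)^{2} = \left(- \frac{1}{4} - 34\right)^{2} = \left(- \frac{137}{4}\right)^{2} = \frac{18769}{16}$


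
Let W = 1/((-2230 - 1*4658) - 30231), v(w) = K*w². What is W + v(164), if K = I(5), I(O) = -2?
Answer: -1996705249/37119 ≈ -53792.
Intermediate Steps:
K = -2
v(w) = -2*w²
W = -1/37119 (W = 1/((-2230 - 4658) - 30231) = 1/(-6888 - 30231) = 1/(-37119) = -1/37119 ≈ -2.6940e-5)
W + v(164) = -1/37119 - 2*164² = -1/37119 - 2*26896 = -1/37119 - 53792 = -1996705249/37119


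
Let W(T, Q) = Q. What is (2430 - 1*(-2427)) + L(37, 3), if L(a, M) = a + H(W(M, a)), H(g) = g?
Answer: 4931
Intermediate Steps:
L(a, M) = 2*a (L(a, M) = a + a = 2*a)
(2430 - 1*(-2427)) + L(37, 3) = (2430 - 1*(-2427)) + 2*37 = (2430 + 2427) + 74 = 4857 + 74 = 4931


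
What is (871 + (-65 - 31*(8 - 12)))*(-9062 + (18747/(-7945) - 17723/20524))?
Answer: -19638997459077/2329474 ≈ -8.4307e+6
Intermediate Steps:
(871 + (-65 - 31*(8 - 12)))*(-9062 + (18747/(-7945) - 17723/20524)) = (871 + (-65 - 31*(-4)))*(-9062 + (18747*(-1/7945) - 17723*1/20524)) = (871 + (-65 + 124))*(-9062 + (-18747/7945 - 17723/20524)) = (871 + 59)*(-9062 - 75081809/23294740) = 930*(-211172015689/23294740) = -19638997459077/2329474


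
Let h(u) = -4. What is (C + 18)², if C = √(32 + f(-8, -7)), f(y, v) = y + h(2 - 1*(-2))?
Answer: 344 + 72*√5 ≈ 505.00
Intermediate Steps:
f(y, v) = -4 + y (f(y, v) = y - 4 = -4 + y)
C = 2*√5 (C = √(32 + (-4 - 8)) = √(32 - 12) = √20 = 2*√5 ≈ 4.4721)
(C + 18)² = (2*√5 + 18)² = (18 + 2*√5)²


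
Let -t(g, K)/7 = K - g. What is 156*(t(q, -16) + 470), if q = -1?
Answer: 89700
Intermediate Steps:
t(g, K) = -7*K + 7*g (t(g, K) = -7*(K - g) = -7*K + 7*g)
156*(t(q, -16) + 470) = 156*((-7*(-16) + 7*(-1)) + 470) = 156*((112 - 7) + 470) = 156*(105 + 470) = 156*575 = 89700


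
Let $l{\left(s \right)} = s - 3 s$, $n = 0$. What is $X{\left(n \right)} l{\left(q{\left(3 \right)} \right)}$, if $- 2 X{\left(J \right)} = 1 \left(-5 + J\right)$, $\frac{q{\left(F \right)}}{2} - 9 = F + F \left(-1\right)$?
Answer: $-90$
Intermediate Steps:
$q{\left(F \right)} = 18$ ($q{\left(F \right)} = 18 + 2 \left(F + F \left(-1\right)\right) = 18 + 2 \left(F - F\right) = 18 + 2 \cdot 0 = 18 + 0 = 18$)
$l{\left(s \right)} = - 2 s$
$X{\left(J \right)} = \frac{5}{2} - \frac{J}{2}$ ($X{\left(J \right)} = - \frac{1 \left(-5 + J\right)}{2} = - \frac{-5 + J}{2} = \frac{5}{2} - \frac{J}{2}$)
$X{\left(n \right)} l{\left(q{\left(3 \right)} \right)} = \left(\frac{5}{2} - 0\right) \left(\left(-2\right) 18\right) = \left(\frac{5}{2} + 0\right) \left(-36\right) = \frac{5}{2} \left(-36\right) = -90$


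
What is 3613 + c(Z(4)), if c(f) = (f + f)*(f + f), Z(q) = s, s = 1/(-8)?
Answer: 57809/16 ≈ 3613.1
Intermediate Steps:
s = -1/8 ≈ -0.12500
Z(q) = -1/8
c(f) = 4*f**2 (c(f) = (2*f)*(2*f) = 4*f**2)
3613 + c(Z(4)) = 3613 + 4*(-1/8)**2 = 3613 + 4*(1/64) = 3613 + 1/16 = 57809/16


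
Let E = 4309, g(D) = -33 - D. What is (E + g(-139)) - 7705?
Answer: -3290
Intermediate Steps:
(E + g(-139)) - 7705 = (4309 + (-33 - 1*(-139))) - 7705 = (4309 + (-33 + 139)) - 7705 = (4309 + 106) - 7705 = 4415 - 7705 = -3290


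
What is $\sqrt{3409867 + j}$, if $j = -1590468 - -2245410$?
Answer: $\sqrt{4064809} \approx 2016.1$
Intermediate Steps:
$j = 654942$ ($j = -1590468 + 2245410 = 654942$)
$\sqrt{3409867 + j} = \sqrt{3409867 + 654942} = \sqrt{4064809}$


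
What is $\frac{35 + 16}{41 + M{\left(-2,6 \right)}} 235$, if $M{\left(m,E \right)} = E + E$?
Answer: $\frac{11985}{53} \approx 226.13$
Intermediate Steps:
$M{\left(m,E \right)} = 2 E$
$\frac{35 + 16}{41 + M{\left(-2,6 \right)}} 235 = \frac{35 + 16}{41 + 2 \cdot 6} \cdot 235 = \frac{51}{41 + 12} \cdot 235 = \frac{51}{53} \cdot 235 = \frac{11985}{53}$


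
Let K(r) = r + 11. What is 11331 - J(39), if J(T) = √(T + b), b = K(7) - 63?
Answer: 11331 - I*√6 ≈ 11331.0 - 2.4495*I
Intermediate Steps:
K(r) = 11 + r
b = -45 (b = (11 + 7) - 63 = 18 - 63 = -45)
J(T) = √(-45 + T) (J(T) = √(T - 45) = √(-45 + T))
11331 - J(39) = 11331 - √(-45 + 39) = 11331 - √(-6) = 11331 - I*√6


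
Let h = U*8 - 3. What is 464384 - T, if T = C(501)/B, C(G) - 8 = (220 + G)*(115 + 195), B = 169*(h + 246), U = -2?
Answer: 17814939874/38363 ≈ 4.6438e+5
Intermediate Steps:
h = -19 (h = -2*8 - 3 = -16 - 3 = -19)
B = 38363 (B = 169*(-19 + 246) = 169*227 = 38363)
C(G) = 68208 + 310*G (C(G) = 8 + (220 + G)*(115 + 195) = 8 + (220 + G)*310 = 8 + (68200 + 310*G) = 68208 + 310*G)
T = 223518/38363 (T = (68208 + 310*501)/38363 = (68208 + 155310)*(1/38363) = 223518*(1/38363) = 223518/38363 ≈ 5.8264)
464384 - T = 464384 - 1*223518/38363 = 464384 - 223518/38363 = 17814939874/38363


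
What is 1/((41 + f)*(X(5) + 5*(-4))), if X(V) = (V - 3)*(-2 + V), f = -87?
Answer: 1/644 ≈ 0.0015528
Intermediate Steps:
X(V) = (-3 + V)*(-2 + V)
1/((41 + f)*(X(5) + 5*(-4))) = 1/((41 - 87)*((6 + 5² - 5*5) + 5*(-4))) = 1/(-46*((6 + 25 - 25) - 20)) = 1/(-46*(6 - 20)) = 1/(-46*(-14)) = 1/644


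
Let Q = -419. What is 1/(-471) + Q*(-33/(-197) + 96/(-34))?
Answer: 1755416006/1577379 ≈ 1112.9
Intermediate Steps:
1/(-471) + Q*(-33/(-197) + 96/(-34)) = 1/(-471) - 419*(-33/(-197) + 96/(-34)) = -1/471 - 419*(-33*(-1/197) + 96*(-1/34)) = -1/471 - 419*(33/197 - 48/17) = -1/471 - 419*(-8895/3349) = -1/471 + 3727005/3349 = 1755416006/1577379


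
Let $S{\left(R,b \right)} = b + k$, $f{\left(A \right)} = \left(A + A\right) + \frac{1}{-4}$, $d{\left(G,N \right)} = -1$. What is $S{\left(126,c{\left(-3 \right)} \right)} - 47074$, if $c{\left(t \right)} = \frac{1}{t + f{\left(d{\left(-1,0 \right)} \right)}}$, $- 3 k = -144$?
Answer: $- \frac{987550}{21} \approx -47026.0$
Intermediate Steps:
$k = 48$ ($k = \left(- \frac{1}{3}\right) \left(-144\right) = 48$)
$f{\left(A \right)} = - \frac{1}{4} + 2 A$ ($f{\left(A \right)} = 2 A - \frac{1}{4} = - \frac{1}{4} + 2 A$)
$c{\left(t \right)} = \frac{1}{- \frac{9}{4} + t}$ ($c{\left(t \right)} = \frac{1}{t + \left(- \frac{1}{4} + 2 \left(-1\right)\right)} = \frac{1}{t - \frac{9}{4}} = \frac{1}{- \frac{9}{4} + t}$)
$S{\left(R,b \right)} = 48 + b$ ($S{\left(R,b \right)} = b + 48 = 48 + b$)
$S{\left(126,c{\left(-3 \right)} \right)} - 47074 = \left(48 + \frac{4}{-9 + 4 \left(-3\right)}\right) - 47074 = \left(48 + \frac{4}{-9 - 12}\right) - 47074 = \left(48 + \frac{4}{-21}\right) - 47074 = \left(48 + 4 \left(- \frac{1}{21}\right)\right) - 47074 = \left(48 - \frac{4}{21}\right) - 47074 = \frac{1004}{21} - 47074 = - \frac{987550}{21}$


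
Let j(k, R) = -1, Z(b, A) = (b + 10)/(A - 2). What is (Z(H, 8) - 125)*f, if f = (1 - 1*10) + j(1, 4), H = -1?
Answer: 1235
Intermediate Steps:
Z(b, A) = (10 + b)/(-2 + A)
f = -10 (f = (1 - 1*10) - 1 = (1 - 10) - 1 = -9 - 1 = -10)
(Z(H, 8) - 125)*f = ((10 - 1)/(-2 + 8) - 125)*(-10) = (9/6 - 125)*(-10) = ((⅙)*9 - 125)*(-10) = (3/2 - 125)*(-10) = -247/2*(-10) = 1235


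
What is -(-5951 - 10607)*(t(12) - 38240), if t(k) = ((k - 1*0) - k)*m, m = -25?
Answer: -633177920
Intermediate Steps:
t(k) = 0 (t(k) = ((k - 1*0) - k)*(-25) = ((k + 0) - k)*(-25) = (k - k)*(-25) = 0*(-25) = 0)
-(-5951 - 10607)*(t(12) - 38240) = -(-5951 - 10607)*(0 - 38240) = -(-16558)*(-38240) = -1*633177920 = -633177920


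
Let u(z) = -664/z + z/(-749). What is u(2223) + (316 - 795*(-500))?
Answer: 662368941967/1665027 ≈ 3.9781e+5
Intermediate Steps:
u(z) = -664/z - z/749 (u(z) = -664/z + z*(-1/749) = -664/z - z/749)
u(2223) + (316 - 795*(-500)) = (-664/2223 - 1/749*2223) + (316 - 795*(-500)) = (-664*1/2223 - 2223/749) + (316 + 397500) = (-664/2223 - 2223/749) + 397816 = -5439065/1665027 + 397816 = 662368941967/1665027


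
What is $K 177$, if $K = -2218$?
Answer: $-392586$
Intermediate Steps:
$K 177 = \left(-2218\right) 177 = -392586$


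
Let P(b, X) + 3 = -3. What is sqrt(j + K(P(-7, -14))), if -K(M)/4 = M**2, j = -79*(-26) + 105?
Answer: sqrt(2015) ≈ 44.889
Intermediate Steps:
P(b, X) = -6 (P(b, X) = -3 - 3 = -6)
j = 2159 (j = 2054 + 105 = 2159)
K(M) = -4*M**2
sqrt(j + K(P(-7, -14))) = sqrt(2159 - 4*(-6)**2) = sqrt(2159 - 4*36) = sqrt(2159 - 144) = sqrt(2015)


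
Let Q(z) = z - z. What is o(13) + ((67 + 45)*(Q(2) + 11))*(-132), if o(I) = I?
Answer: -162611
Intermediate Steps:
Q(z) = 0
o(13) + ((67 + 45)*(Q(2) + 11))*(-132) = 13 + ((67 + 45)*(0 + 11))*(-132) = 13 + (112*11)*(-132) = 13 + 1232*(-132) = 13 - 162624 = -162611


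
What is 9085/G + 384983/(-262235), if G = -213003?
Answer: -3668910388/2428558335 ≈ -1.5107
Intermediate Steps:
9085/G + 384983/(-262235) = 9085/(-213003) + 384983/(-262235) = 9085*(-1/213003) + 384983*(-1/262235) = -395/9261 - 384983/262235 = -3668910388/2428558335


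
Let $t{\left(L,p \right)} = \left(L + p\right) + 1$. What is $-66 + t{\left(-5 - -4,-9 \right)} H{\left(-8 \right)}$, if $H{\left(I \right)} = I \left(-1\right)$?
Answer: $-138$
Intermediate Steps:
$H{\left(I \right)} = - I$
$t{\left(L,p \right)} = 1 + L + p$
$-66 + t{\left(-5 - -4,-9 \right)} H{\left(-8 \right)} = -66 + \left(1 - 1 - 9\right) \left(\left(-1\right) \left(-8\right)\right) = -66 + \left(1 + \left(-5 + 4\right) - 9\right) 8 = -66 + \left(1 - 1 - 9\right) 8 = -66 - 72 = -138$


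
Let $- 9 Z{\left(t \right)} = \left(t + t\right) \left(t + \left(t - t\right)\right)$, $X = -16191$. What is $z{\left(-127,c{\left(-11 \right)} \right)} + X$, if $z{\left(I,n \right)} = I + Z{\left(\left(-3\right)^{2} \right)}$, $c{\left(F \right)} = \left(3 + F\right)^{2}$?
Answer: $-16336$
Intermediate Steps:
$Z{\left(t \right)} = - \frac{2 t^{2}}{9}$ ($Z{\left(t \right)} = - \frac{\left(t + t\right) \left(t + \left(t - t\right)\right)}{9} = - \frac{2 t \left(t + 0\right)}{9} = - \frac{2 t t}{9} = - \frac{2 t^{2}}{9}$)
$z{\left(I,n \right)} = -18 + I$ ($z{\left(I,n \right)} = I - \frac{2 \left(\left(-3\right)^{2}\right)^{2}}{9} = I - \frac{2 \cdot 9^{2}}{9} = I - 18 = -18 + I$)
$z{\left(-127,c{\left(-11 \right)} \right)} + X = \left(-18 - 127\right) - 16191 = -145 - 16191 = -16336$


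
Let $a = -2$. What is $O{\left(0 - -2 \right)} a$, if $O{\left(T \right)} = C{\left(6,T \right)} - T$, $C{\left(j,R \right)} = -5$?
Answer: $14$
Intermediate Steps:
$O{\left(T \right)} = -5 - T$
$O{\left(0 - -2 \right)} a = \left(-5 - \left(0 - -2\right)\right) \left(-2\right) = \left(-5 - \left(0 + 2\right)\right) \left(-2\right) = \left(-5 - 2\right) \left(-2\right) = \left(-7\right) \left(-2\right) = 14$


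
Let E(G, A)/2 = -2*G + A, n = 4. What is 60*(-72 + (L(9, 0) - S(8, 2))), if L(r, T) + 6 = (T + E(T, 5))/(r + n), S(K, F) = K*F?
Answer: -72720/13 ≈ -5593.8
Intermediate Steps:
E(G, A) = -4*G + 2*A (E(G, A) = 2*(-2*G + A) = 2*(A - 2*G) = -4*G + 2*A)
S(K, F) = F*K
L(r, T) = -6 + (10 - 3*T)/(4 + r) (L(r, T) = -6 + (T + (-4*T + 2*5))/(r + 4) = -6 + (T + (-4*T + 10))/(4 + r) = -6 + (T + (10 - 4*T))/(4 + r) = -6 + (10 - 3*T)/(4 + r))
60*(-72 + (L(9, 0) - S(8, 2))) = 60*(-72 + ((-14 - 6*9 - 3*0)/(4 + 9) - 2*8)) = 60*(-72 + ((-14 - 54 + 0)/13 - 1*16)) = 60*(-72 + ((1/13)*(-68) - 16)) = 60*(-72 + (-68/13 - 16)) = 60*(-72 - 276/13) = 60*(-1212/13) = -72720/13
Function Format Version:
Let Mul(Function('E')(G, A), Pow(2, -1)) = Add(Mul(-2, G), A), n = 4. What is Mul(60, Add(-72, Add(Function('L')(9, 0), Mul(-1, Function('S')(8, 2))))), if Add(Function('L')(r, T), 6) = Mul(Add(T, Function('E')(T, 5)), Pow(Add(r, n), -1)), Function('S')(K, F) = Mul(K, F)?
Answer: Rational(-72720, 13) ≈ -5593.8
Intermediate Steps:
Function('E')(G, A) = Add(Mul(-4, G), Mul(2, A)) (Function('E')(G, A) = Mul(2, Add(Mul(-2, G), A)) = Mul(2, Add(A, Mul(-2, G))) = Add(Mul(-4, G), Mul(2, A)))
Function('S')(K, F) = Mul(F, K)
Function('L')(r, T) = Add(-6, Mul(Pow(Add(4, r), -1), Add(10, Mul(-3, T)))) (Function('L')(r, T) = Add(-6, Mul(Add(T, Add(Mul(-4, T), Mul(2, 5))), Pow(Add(r, 4), -1))) = Add(-6, Mul(Add(T, Add(Mul(-4, T), 10)), Pow(Add(4, r), -1))) = Add(-6, Mul(Add(T, Add(10, Mul(-4, T))), Pow(Add(4, r), -1))) = Add(-6, Mul(Add(10, Mul(-3, T)), Pow(Add(4, r), -1))) = Add(-6, Mul(Pow(Add(4, r), -1), Add(10, Mul(-3, T)))))
Mul(60, Add(-72, Add(Function('L')(9, 0), Mul(-1, Function('S')(8, 2))))) = Mul(60, Add(-72, Add(Mul(Pow(Add(4, 9), -1), Add(-14, Mul(-6, 9), Mul(-3, 0))), Mul(-1, Mul(2, 8))))) = Mul(60, Add(-72, Add(Mul(Pow(13, -1), Add(-14, -54, 0)), Mul(-1, 16)))) = Mul(60, Add(-72, Add(Mul(Rational(1, 13), -68), -16))) = Mul(60, Add(-72, Add(Rational(-68, 13), -16))) = Mul(60, Add(-72, Rational(-276, 13))) = Mul(60, Rational(-1212, 13)) = Rational(-72720, 13)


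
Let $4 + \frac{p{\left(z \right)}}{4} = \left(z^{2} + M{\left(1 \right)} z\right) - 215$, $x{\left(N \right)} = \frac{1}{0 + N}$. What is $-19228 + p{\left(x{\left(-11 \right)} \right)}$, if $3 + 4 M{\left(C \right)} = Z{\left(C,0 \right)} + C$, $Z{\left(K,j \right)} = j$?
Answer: $- \frac{2432558}{121} \approx -20104.0$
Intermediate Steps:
$x{\left(N \right)} = \frac{1}{N}$
$M{\left(C \right)} = - \frac{3}{4} + \frac{C}{4}$ ($M{\left(C \right)} = - \frac{3}{4} + \frac{0 + C}{4} = - \frac{3}{4} + \frac{C}{4}$)
$p{\left(z \right)} = -876 - 2 z + 4 z^{2}$ ($p{\left(z \right)} = -16 + 4 \left(\left(z^{2} + \left(- \frac{3}{4} + \frac{1}{4} \cdot 1\right) z\right) - 215\right) = -16 + 4 \left(\left(z^{2} + \left(- \frac{3}{4} + \frac{1}{4}\right) z\right) - 215\right) = -16 + 4 \left(\left(z^{2} - \frac{z}{2}\right) - 215\right) = -16 + 4 \left(-215 + z^{2} - \frac{z}{2}\right) = -16 - \left(860 - 4 z^{2} + 2 z\right) = -876 - 2 z + 4 z^{2}$)
$-19228 + p{\left(x{\left(-11 \right)} \right)} = -19228 - \left(876 - \frac{4}{121} - \frac{2}{11}\right) = -19228 - \left(\frac{9634}{11} - \frac{4}{121}\right) = -19228 + \left(-876 + \frac{2}{11} + 4 \cdot \frac{1}{121}\right) = -19228 + \left(-876 + \frac{2}{11} + \frac{4}{121}\right) = -19228 - \frac{105970}{121} = - \frac{2432558}{121}$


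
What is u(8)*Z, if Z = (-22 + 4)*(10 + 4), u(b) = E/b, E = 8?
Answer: -252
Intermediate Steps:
u(b) = 8/b
Z = -252 (Z = -18*14 = -252)
u(8)*Z = (8/8)*(-252) = (8*(⅛))*(-252) = 1*(-252) = -252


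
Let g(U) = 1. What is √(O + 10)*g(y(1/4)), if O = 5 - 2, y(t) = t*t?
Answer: √13 ≈ 3.6056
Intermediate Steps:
y(t) = t²
O = 3
√(O + 10)*g(y(1/4)) = √(3 + 10)*1 = √13*1 = √13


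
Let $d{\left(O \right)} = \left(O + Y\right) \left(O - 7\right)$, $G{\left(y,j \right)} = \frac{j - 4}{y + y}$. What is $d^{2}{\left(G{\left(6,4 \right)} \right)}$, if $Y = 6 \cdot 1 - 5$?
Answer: $49$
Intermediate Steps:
$G{\left(y,j \right)} = \frac{-4 + j}{2 y}$
$Y = 1$ ($Y = 6 - 5 = 1$)
$d{\left(O \right)} = \left(1 + O\right) \left(-7 + O\right)$ ($d{\left(O \right)} = \left(O + 1\right) \left(O - 7\right) = \left(1 + O\right) \left(-7 + O\right)$)
$d^{2}{\left(G{\left(6,4 \right)} \right)} = \left(-7 + \left(\frac{-4 + 4}{2 \cdot 6}\right)^{2} - 6 \frac{-4 + 4}{2 \cdot 6}\right)^{2} = \left(-7 + \left(\frac{1}{2} \cdot \frac{1}{6} \cdot 0\right)^{2} - 6 \cdot \frac{1}{2} \cdot \frac{1}{6} \cdot 0\right)^{2} = \left(-7 + 0^{2} - 0\right)^{2} = \left(-7 + 0 + 0\right)^{2} = \left(-7\right)^{2} = 49$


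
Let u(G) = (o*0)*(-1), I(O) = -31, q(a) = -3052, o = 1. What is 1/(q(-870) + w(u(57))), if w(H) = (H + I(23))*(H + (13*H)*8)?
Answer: -1/3052 ≈ -0.00032765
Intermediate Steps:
u(G) = 0 (u(G) = (1*0)*(-1) = 0*(-1) = 0)
w(H) = 105*H*(-31 + H) (w(H) = (H - 31)*(H + (13*H)*8) = (-31 + H)*(H + 104*H) = (-31 + H)*(105*H) = 105*H*(-31 + H))
1/(q(-870) + w(u(57))) = 1/(-3052 + 105*0*(-31 + 0)) = 1/(-3052 + 105*0*(-31)) = 1/(-3052 + 0) = 1/(-3052) = -1/3052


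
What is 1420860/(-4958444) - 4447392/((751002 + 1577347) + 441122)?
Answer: -2165597895259/1144355571927 ≈ -1.8924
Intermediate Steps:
1420860/(-4958444) - 4447392/((751002 + 1577347) + 441122) = 1420860*(-1/4958444) - 4447392/(2328349 + 441122) = -355215/1239611 - 4447392/2769471 = -355215/1239611 - 4447392*1/2769471 = -355215/1239611 - 1482464/923157 = -2165597895259/1144355571927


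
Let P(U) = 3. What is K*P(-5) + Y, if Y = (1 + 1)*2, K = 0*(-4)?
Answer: 4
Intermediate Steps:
K = 0
Y = 4 (Y = 2*2 = 4)
K*P(-5) + Y = 0*3 + 4 = 0 + 4 = 4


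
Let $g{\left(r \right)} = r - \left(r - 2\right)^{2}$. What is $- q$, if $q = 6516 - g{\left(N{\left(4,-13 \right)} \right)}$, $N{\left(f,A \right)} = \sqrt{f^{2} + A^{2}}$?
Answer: $-6705 + 5 \sqrt{185} \approx -6637.0$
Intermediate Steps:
$N{\left(f,A \right)} = \sqrt{A^{2} + f^{2}}$
$g{\left(r \right)} = r - \left(-2 + r\right)^{2}$
$q = 6516 + \left(-2 + \sqrt{185}\right)^{2} - \sqrt{185}$ ($q = 6516 - \left(\sqrt{\left(-13\right)^{2} + 4^{2}} - \left(-2 + \sqrt{\left(-13\right)^{2} + 4^{2}}\right)^{2}\right) = 6516 - \left(\sqrt{169 + 16} - \left(-2 + \sqrt{169 + 16}\right)^{2}\right) = 6516 - \left(\sqrt{185} - \left(-2 + \sqrt{185}\right)^{2}\right) = 6516 + \left(-2 + \sqrt{185}\right)^{2} - \sqrt{185} \approx 6637.0$)
$- q = - (6705 - 5 \sqrt{185}) = -6705 + 5 \sqrt{185}$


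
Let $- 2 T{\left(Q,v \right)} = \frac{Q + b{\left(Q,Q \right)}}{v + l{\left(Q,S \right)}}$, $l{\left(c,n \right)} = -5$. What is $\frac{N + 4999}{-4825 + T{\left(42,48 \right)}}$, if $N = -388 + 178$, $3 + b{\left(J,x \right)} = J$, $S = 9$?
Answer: $- \frac{411854}{415031} \approx -0.99234$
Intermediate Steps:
$b{\left(J,x \right)} = -3 + J$
$T{\left(Q,v \right)} = - \frac{-3 + 2 Q}{2 \left(-5 + v\right)}$ ($T{\left(Q,v \right)} = - \frac{\left(Q + \left(-3 + Q\right)\right) \frac{1}{v - 5}}{2} = - \frac{\left(-3 + 2 Q\right) \frac{1}{-5 + v}}{2} = - \frac{\frac{1}{-5 + v} \left(-3 + 2 Q\right)}{2} = - \frac{-3 + 2 Q}{2 \left(-5 + v\right)}$)
$N = -210$
$\frac{N + 4999}{-4825 + T{\left(42,48 \right)}} = \frac{-210 + 4999}{-4825 + \frac{\frac{3}{2} - 42}{-5 + 48}} = \frac{4789}{-4825 + \frac{\frac{3}{2} - 42}{43}} = \frac{4789}{-4825 + \frac{1}{43} \left(- \frac{81}{2}\right)} = \frac{4789}{-4825 - \frac{81}{86}} = \frac{4789}{- \frac{415031}{86}} = 4789 \left(- \frac{86}{415031}\right) = - \frac{411854}{415031}$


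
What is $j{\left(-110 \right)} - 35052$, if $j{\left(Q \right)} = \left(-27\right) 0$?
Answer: $-35052$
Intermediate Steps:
$j{\left(Q \right)} = 0$
$j{\left(-110 \right)} - 35052 = 0 - 35052 = -35052$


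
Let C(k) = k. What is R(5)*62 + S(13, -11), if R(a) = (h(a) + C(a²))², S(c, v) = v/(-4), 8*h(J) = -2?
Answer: 303853/8 ≈ 37982.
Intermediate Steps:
h(J) = -¼ (h(J) = (⅛)*(-2) = -¼)
S(c, v) = -v/4 (S(c, v) = v*(-¼) = -v/4)
R(a) = (-¼ + a²)²
R(5)*62 + S(13, -11) = ((-1 + 4*5²)²/16)*62 - ¼*(-11) = ((-1 + 4*25)²/16)*62 + 11/4 = ((-1 + 100)²/16)*62 + 11/4 = ((1/16)*99²)*62 + 11/4 = ((1/16)*9801)*62 + 11/4 = (9801/16)*62 + 11/4 = 303831/8 + 11/4 = 303853/8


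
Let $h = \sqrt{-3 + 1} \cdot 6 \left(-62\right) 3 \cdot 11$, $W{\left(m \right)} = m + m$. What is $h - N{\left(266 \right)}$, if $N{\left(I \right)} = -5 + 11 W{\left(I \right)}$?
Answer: $-5847 - 12276 i \sqrt{2} \approx -5847.0 - 17361.0 i$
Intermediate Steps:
$W{\left(m \right)} = 2 m$
$N{\left(I \right)} = -5 + 22 I$ ($N{\left(I \right)} = -5 + 11 \cdot 2 I = -5 + 22 I$)
$h = - 12276 i \sqrt{2}$ ($h = \sqrt{-2} \cdot 6 \left(-62\right) 33 = i \sqrt{2} \cdot 6 \left(-62\right) 33 = 6 i \sqrt{2} \left(-62\right) 33 = - 372 i \sqrt{2} \cdot 33 = - 12276 i \sqrt{2} \approx - 17361.0 i$)
$h - N{\left(266 \right)} = - 12276 i \sqrt{2} - \left(-5 + 22 \cdot 266\right) = - 12276 i \sqrt{2} - \left(-5 + 5852\right) = - 12276 i \sqrt{2} - 5847 = -5847 - 12276 i \sqrt{2}$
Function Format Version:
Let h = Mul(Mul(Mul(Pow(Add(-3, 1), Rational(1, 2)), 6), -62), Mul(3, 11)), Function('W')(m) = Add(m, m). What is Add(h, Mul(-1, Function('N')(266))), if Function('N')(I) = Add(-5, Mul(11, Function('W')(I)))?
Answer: Add(-5847, Mul(-12276, I, Pow(2, Rational(1, 2)))) ≈ Add(-5847.0, Mul(-17361., I))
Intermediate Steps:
Function('W')(m) = Mul(2, m)
Function('N')(I) = Add(-5, Mul(22, I)) (Function('N')(I) = Add(-5, Mul(11, Mul(2, I))) = Add(-5, Mul(22, I)))
h = Mul(-12276, I, Pow(2, Rational(1, 2))) (h = Mul(Mul(Mul(Pow(-2, Rational(1, 2)), 6), -62), 33) = Mul(Mul(Mul(Mul(I, Pow(2, Rational(1, 2))), 6), -62), 33) = Mul(Mul(Mul(6, I, Pow(2, Rational(1, 2))), -62), 33) = Mul(Mul(-372, I, Pow(2, Rational(1, 2))), 33) = Mul(-12276, I, Pow(2, Rational(1, 2))) ≈ Mul(-17361., I))
Add(h, Mul(-1, Function('N')(266))) = Add(Mul(-12276, I, Pow(2, Rational(1, 2))), Mul(-1, Add(-5, Mul(22, 266)))) = Add(Mul(-12276, I, Pow(2, Rational(1, 2))), Mul(-1, Add(-5, 5852))) = Add(Mul(-12276, I, Pow(2, Rational(1, 2))), Mul(-1, 5847)) = Add(Mul(-12276, I, Pow(2, Rational(1, 2))), -5847) = Add(-5847, Mul(-12276, I, Pow(2, Rational(1, 2))))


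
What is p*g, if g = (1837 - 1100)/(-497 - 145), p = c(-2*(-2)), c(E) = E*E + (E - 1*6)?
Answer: -5159/321 ≈ -16.072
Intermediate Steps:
c(E) = -6 + E + E² (c(E) = E² + (E - 6) = E² + (-6 + E) = -6 + E + E²)
p = 14 (p = -6 - 2*(-2) + (-2*(-2))² = -6 + 4 + 4² = -6 + 4 + 16 = 14)
g = -737/642 (g = 737/(-642) = 737*(-1/642) = -737/642 ≈ -1.1480)
p*g = 14*(-737/642) = -5159/321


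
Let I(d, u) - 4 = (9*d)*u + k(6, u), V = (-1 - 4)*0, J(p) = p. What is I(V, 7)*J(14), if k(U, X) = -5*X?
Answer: -434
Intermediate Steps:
V = 0 (V = -5*0 = 0)
I(d, u) = 4 - 5*u + 9*d*u (I(d, u) = 4 + ((9*d)*u - 5*u) = 4 + (9*d*u - 5*u) = 4 + (-5*u + 9*d*u) = 4 - 5*u + 9*d*u)
I(V, 7)*J(14) = (4 - 5*7 + 9*0*7)*14 = (4 - 35 + 0)*14 = -31*14 = -434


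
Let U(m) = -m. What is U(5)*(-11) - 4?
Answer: 51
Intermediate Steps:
U(5)*(-11) - 4 = -1*5*(-11) - 4 = -5*(-11) - 4 = 55 - 4 = 51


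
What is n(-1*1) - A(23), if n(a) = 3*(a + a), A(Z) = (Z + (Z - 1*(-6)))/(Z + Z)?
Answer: -164/23 ≈ -7.1304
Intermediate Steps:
A(Z) = (6 + 2*Z)/(2*Z) (A(Z) = (Z + (Z + 6))/((2*Z)) = (Z + (6 + Z))*(1/(2*Z)) = (6 + 2*Z)*(1/(2*Z)) = (6 + 2*Z)/(2*Z))
n(a) = 6*a (n(a) = 3*(2*a) = 6*a)
n(-1*1) - A(23) = 6*(-1*1) - (3 + 23)/23 = 6*(-1) - 26/23 = -6 - 1*26/23 = -6 - 26/23 = -164/23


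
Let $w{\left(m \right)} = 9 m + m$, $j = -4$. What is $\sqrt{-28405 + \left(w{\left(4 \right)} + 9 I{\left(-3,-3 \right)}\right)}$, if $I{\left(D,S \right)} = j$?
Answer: $i \sqrt{28401} \approx 168.53 i$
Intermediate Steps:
$I{\left(D,S \right)} = -4$
$w{\left(m \right)} = 10 m$
$\sqrt{-28405 + \left(w{\left(4 \right)} + 9 I{\left(-3,-3 \right)}\right)} = \sqrt{-28405 + \left(10 \cdot 4 + 9 \left(-4\right)\right)} = \sqrt{-28405 + \left(40 - 36\right)} = \sqrt{-28405 + 4} = \sqrt{-28401} = i \sqrt{28401}$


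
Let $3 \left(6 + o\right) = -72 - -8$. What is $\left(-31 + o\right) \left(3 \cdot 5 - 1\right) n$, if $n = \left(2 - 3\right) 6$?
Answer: $4900$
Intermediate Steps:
$o = - \frac{82}{3}$ ($o = -6 + \frac{-72 - -8}{3} = -6 + \frac{-72 + 8}{3} = -6 + \frac{1}{3} \left(-64\right) = -6 - \frac{64}{3} = - \frac{82}{3} \approx -27.333$)
$n = -6$ ($n = \left(-1\right) 6 = -6$)
$\left(-31 + o\right) \left(3 \cdot 5 - 1\right) n = \left(-31 - \frac{82}{3}\right) \left(3 \cdot 5 - 1\right) \left(-6\right) = - \frac{175 \left(15 - 1\right) \left(-6\right)}{3} = - \frac{175 \cdot 14 \left(-6\right)}{3} = \left(- \frac{175}{3}\right) \left(-84\right) = 4900$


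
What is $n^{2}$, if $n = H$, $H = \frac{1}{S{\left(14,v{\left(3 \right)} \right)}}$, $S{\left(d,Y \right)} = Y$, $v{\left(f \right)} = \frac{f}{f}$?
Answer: $1$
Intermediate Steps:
$v{\left(f \right)} = 1$
$H = 1$ ($H = 1^{-1} = 1$)
$n = 1$
$n^{2} = 1^{2} = 1$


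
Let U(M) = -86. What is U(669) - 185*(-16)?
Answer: 2874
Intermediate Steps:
U(669) - 185*(-16) = -86 - 185*(-16) = -86 + 2960 = 2874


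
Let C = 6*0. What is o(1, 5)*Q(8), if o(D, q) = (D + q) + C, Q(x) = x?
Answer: 48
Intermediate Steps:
C = 0
o(D, q) = D + q (o(D, q) = (D + q) + 0 = D + q)
o(1, 5)*Q(8) = (1 + 5)*8 = 6*8 = 48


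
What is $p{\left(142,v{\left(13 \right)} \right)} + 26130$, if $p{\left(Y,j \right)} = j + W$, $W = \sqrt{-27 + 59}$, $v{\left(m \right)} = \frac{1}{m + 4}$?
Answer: $\frac{444211}{17} + 4 \sqrt{2} \approx 26136.0$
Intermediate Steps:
$v{\left(m \right)} = \frac{1}{4 + m}$
$W = 4 \sqrt{2}$ ($W = \sqrt{32} = 4 \sqrt{2} \approx 5.6569$)
$p{\left(Y,j \right)} = j + 4 \sqrt{2}$
$p{\left(142,v{\left(13 \right)} \right)} + 26130 = \left(\frac{1}{4 + 13} + 4 \sqrt{2}\right) + 26130 = \left(\frac{1}{17} + 4 \sqrt{2}\right) + 26130 = \frac{444211}{17} + 4 \sqrt{2}$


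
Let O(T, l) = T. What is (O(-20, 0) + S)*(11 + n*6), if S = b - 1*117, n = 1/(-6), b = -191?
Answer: -3280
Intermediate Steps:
n = -⅙ (n = 1*(-⅙) = -⅙ ≈ -0.16667)
S = -308 (S = -191 - 1*117 = -191 - 117 = -308)
(O(-20, 0) + S)*(11 + n*6) = (-20 - 308)*(11 - ⅙*6) = -328*(11 - 1) = -328*10 = -3280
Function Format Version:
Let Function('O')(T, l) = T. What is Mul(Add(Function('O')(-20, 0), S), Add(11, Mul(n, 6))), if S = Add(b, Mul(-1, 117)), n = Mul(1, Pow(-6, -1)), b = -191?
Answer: -3280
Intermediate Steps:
n = Rational(-1, 6) (n = Mul(1, Rational(-1, 6)) = Rational(-1, 6) ≈ -0.16667)
S = -308 (S = Add(-191, Mul(-1, 117)) = Add(-191, -117) = -308)
Mul(Add(Function('O')(-20, 0), S), Add(11, Mul(n, 6))) = Mul(Add(-20, -308), Add(11, Mul(Rational(-1, 6), 6))) = Mul(-328, Add(11, -1)) = Mul(-328, 10) = -3280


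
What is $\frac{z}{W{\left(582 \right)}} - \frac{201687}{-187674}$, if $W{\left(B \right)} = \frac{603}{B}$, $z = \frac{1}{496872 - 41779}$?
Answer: $\frac{6149697042949}{5722411286694} \approx 1.0747$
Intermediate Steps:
$z = \frac{1}{455093} \approx 2.1974 \cdot 10^{-6}$
$\frac{z}{W{\left(582 \right)}} - \frac{201687}{-187674} = \frac{1}{455093 \cdot \frac{603}{582}} - \frac{201687}{-187674} = \frac{1}{455093 \cdot 603 \cdot \frac{1}{582}} - - \frac{67229}{62558} = \frac{1}{455093 \cdot \frac{201}{194}} + \frac{67229}{62558} = \frac{1}{455093} \cdot \frac{194}{201} + \frac{67229}{62558} = \frac{194}{91473693} + \frac{67229}{62558} = \frac{6149697042949}{5722411286694}$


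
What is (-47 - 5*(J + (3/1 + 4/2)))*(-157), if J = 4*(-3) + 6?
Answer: 6594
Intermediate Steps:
J = -6 (J = -12 + 6 = -6)
(-47 - 5*(J + (3/1 + 4/2)))*(-157) = (-47 - 5*(-6 + (3/1 + 4/2)))*(-157) = (-47 - 5*(-6 + (3*1 + 4*(½))))*(-157) = (-47 - 5*(-6 + (3 + 2)))*(-157) = (-47 - 5*(-6 + 5))*(-157) = (-47 - 5*(-1))*(-157) = (-47 + 5)*(-157) = -42*(-157) = 6594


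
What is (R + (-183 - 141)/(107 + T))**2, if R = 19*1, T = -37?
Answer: 253009/1225 ≈ 206.54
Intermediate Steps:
R = 19
(R + (-183 - 141)/(107 + T))**2 = (19 + (-183 - 141)/(107 - 37))**2 = (19 - 324/70)**2 = (19 - 324*1/70)**2 = (19 - 162/35)**2 = (503/35)**2 = 253009/1225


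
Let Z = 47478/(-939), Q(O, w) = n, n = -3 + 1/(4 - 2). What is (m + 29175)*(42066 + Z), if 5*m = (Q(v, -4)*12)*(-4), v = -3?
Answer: 383991143568/313 ≈ 1.2268e+9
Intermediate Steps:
n = -5/2 (n = -3 + 1/2 = -3 + ½ = -5/2 ≈ -2.5000)
Q(O, w) = -5/2
Z = -15826/313 (Z = 47478*(-1/939) = -15826/313 ≈ -50.562)
m = 24 (m = (-5/2*12*(-4))/5 = (-30*(-4))/5 = (⅕)*120 = 24)
(m + 29175)*(42066 + Z) = (24 + 29175)*(42066 - 15826/313) = 29199*(13150832/313) = 383991143568/313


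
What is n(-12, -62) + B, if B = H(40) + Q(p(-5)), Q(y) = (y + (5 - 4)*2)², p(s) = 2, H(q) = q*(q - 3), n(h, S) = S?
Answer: 1434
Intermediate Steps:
H(q) = q*(-3 + q)
Q(y) = (2 + y)² (Q(y) = (y + 1*2)² = (y + 2)² = (2 + y)²)
B = 1496 (B = 40*(-3 + 40) + (2 + 2)² = 40*37 + 4² = 1480 + 16 = 1496)
n(-12, -62) + B = -62 + 1496 = 1434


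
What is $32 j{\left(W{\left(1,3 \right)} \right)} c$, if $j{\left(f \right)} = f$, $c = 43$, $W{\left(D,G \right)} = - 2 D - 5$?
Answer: $-9632$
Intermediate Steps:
$W{\left(D,G \right)} = -5 - 2 D$
$32 j{\left(W{\left(1,3 \right)} \right)} c = 32 \left(-5 - 2\right) 43 = 32 \left(-7\right) 43 = \left(-224\right) 43 = -9632$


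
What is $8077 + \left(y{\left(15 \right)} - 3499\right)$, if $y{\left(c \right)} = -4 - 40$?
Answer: $4534$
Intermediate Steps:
$y{\left(c \right)} = -44$
$8077 + \left(y{\left(15 \right)} - 3499\right) = 8077 - 3543 = 4534$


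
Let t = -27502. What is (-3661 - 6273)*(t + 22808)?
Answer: 46630196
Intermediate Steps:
(-3661 - 6273)*(t + 22808) = (-3661 - 6273)*(-27502 + 22808) = -9934*(-4694) = 46630196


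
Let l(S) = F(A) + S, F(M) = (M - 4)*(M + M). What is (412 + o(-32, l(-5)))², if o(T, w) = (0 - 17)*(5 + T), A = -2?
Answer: 758641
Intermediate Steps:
F(M) = 2*M*(-4 + M) (F(M) = (-4 + M)*(2*M) = 2*M*(-4 + M))
l(S) = 24 + S (l(S) = 2*(-2)*(-4 - 2) + S = 2*(-2)*(-6) + S = 24 + S)
o(T, w) = -85 - 17*T (o(T, w) = -17*(5 + T) = -85 - 17*T)
(412 + o(-32, l(-5)))² = (412 + (-85 - 17*(-32)))² = (412 + (-85 + 544))² = (412 + 459)² = 871² = 758641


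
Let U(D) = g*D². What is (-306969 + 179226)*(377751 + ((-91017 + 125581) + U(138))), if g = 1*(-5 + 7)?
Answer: -57535830429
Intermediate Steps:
g = 2 (g = 1*2 = 2)
U(D) = 2*D²
(-306969 + 179226)*(377751 + ((-91017 + 125581) + U(138))) = (-306969 + 179226)*(377751 + ((-91017 + 125581) + 2*138²)) = -127743*(377751 + (34564 + 2*19044)) = -127743*(377751 + (34564 + 38088)) = -127743*(377751 + 72652) = -127743*450403 = -57535830429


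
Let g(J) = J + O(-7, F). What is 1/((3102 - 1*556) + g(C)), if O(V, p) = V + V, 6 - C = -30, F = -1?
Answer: 1/2568 ≈ 0.00038941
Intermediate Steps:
C = 36 (C = 6 - 1*(-30) = 6 + 30 = 36)
O(V, p) = 2*V
g(J) = -14 + J (g(J) = J + 2*(-7) = J - 14 = -14 + J)
1/((3102 - 1*556) + g(C)) = 1/((3102 - 1*556) + (-14 + 36)) = 1/((3102 - 556) + 22) = 1/(2546 + 22) = 1/2568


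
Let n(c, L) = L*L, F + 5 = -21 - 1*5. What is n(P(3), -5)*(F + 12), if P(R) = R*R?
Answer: -475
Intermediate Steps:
F = -31 (F = -5 + (-21 - 1*5) = -5 + (-21 - 5) = -5 - 26 = -31)
P(R) = R²
n(c, L) = L²
n(P(3), -5)*(F + 12) = (-5)²*(-31 + 12) = 25*(-19) = -475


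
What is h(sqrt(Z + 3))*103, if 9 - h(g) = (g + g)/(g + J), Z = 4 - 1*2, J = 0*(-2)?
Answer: 721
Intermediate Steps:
J = 0
Z = 2 (Z = 4 - 2 = 2)
h(g) = 7 (h(g) = 9 - (g + g)/(g + 0) = 9 - 2*g/g = 9 - 1*2 = 9 - 2 = 7)
h(sqrt(Z + 3))*103 = 7*103 = 721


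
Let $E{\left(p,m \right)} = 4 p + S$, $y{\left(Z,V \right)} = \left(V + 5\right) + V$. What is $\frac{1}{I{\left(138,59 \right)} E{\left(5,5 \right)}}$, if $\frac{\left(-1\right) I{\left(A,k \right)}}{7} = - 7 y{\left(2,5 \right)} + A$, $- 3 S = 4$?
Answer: $- \frac{1}{4312} \approx -0.00023191$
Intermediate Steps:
$S = - \frac{4}{3}$ ($S = \left(- \frac{1}{3}\right) 4 = - \frac{4}{3} \approx -1.3333$)
$y{\left(Z,V \right)} = 5 + 2 V$ ($y{\left(Z,V \right)} = \left(5 + V\right) + V = 5 + 2 V$)
$I{\left(A,k \right)} = 735 - 7 A$ ($I{\left(A,k \right)} = - 7 \left(- 7 \left(5 + 2 \cdot 5\right) + A\right) = - 7 \left(- 7 \left(5 + 10\right) + A\right) = - 7 \left(\left(-7\right) 15 + A\right) = - 7 \left(-105 + A\right) = 735 - 7 A$)
$E{\left(p,m \right)} = - \frac{4}{3} + 4 p$ ($E{\left(p,m \right)} = 4 p - \frac{4}{3} = - \frac{4}{3} + 4 p$)
$\frac{1}{I{\left(138,59 \right)} E{\left(5,5 \right)}} = \frac{1}{\left(735 - 966\right) \left(- \frac{4}{3} + 4 \cdot 5\right)} = \frac{1}{\left(735 - 966\right) \left(- \frac{4}{3} + 20\right)} = \frac{1}{\left(-231\right) \frac{56}{3}} = \frac{1}{-4312} = - \frac{1}{4312}$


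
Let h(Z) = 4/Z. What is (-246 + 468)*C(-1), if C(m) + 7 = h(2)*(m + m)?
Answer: -2442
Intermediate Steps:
C(m) = -7 + 4*m (C(m) = -7 + (4/2)*(m + m) = -7 + (4*(½))*(2*m) = -7 + 2*(2*m) = -7 + 4*m)
(-246 + 468)*C(-1) = (-246 + 468)*(-7 + 4*(-1)) = 222*(-7 - 4) = 222*(-11) = -2442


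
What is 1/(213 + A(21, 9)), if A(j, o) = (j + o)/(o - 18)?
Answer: 3/629 ≈ 0.0047695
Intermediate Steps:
A(j, o) = (j + o)/(-18 + o)
1/(213 + A(21, 9)) = 1/(213 + (21 + 9)/(-18 + 9)) = 1/(213 + 30/(-9)) = 1/(213 - 1/9*30) = 1/(213 - 10/3) = 1/(629/3) = 3/629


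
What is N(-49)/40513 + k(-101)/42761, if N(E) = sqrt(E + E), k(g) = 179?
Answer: 179/42761 + 7*I*sqrt(2)/40513 ≈ 0.0041861 + 0.00024435*I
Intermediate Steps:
N(E) = sqrt(2)*sqrt(E) (N(E) = sqrt(2*E) = sqrt(2)*sqrt(E))
N(-49)/40513 + k(-101)/42761 = (sqrt(2)*sqrt(-49))/40513 + 179/42761 = (sqrt(2)*(7*I))*(1/40513) + 179*(1/42761) = (7*I*sqrt(2))*(1/40513) + 179/42761 = 7*I*sqrt(2)/40513 + 179/42761 = 179/42761 + 7*I*sqrt(2)/40513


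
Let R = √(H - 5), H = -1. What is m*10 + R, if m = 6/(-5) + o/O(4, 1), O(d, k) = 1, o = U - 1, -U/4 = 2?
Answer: -102 + I*√6 ≈ -102.0 + 2.4495*I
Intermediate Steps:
U = -8 (U = -4*2 = -8)
o = -9 (o = -8 - 1 = -9)
R = I*√6 (R = √(-1 - 5) = √(-6) = I*√6 ≈ 2.4495*I)
m = -51/5 (m = 6/(-5) - 9/1 = 6*(-⅕) - 9*1 = -6/5 - 9 = -51/5 ≈ -10.200)
m*10 + R = -51/5*10 + I*√6 = -102 + I*√6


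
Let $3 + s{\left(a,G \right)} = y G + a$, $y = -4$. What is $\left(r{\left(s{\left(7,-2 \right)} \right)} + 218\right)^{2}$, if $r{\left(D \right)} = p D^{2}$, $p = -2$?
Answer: $4900$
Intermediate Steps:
$s{\left(a,G \right)} = -3 + a - 4 G$ ($s{\left(a,G \right)} = -3 - \left(- a + 4 G\right) = -3 + a - 4 G$)
$r{\left(D \right)} = - 2 D^{2}$
$\left(r{\left(s{\left(7,-2 \right)} \right)} + 218\right)^{2} = \left(- 2 \left(-3 + 7 - -8\right)^{2} + 218\right)^{2} = \left(- 2 \left(-3 + 7 + 8\right)^{2} + 218\right)^{2} = \left(- 2 \cdot 12^{2} + 218\right)^{2} = \left(\left(-2\right) 144 + 218\right)^{2} = \left(-288 + 218\right)^{2} = \left(-70\right)^{2} = 4900$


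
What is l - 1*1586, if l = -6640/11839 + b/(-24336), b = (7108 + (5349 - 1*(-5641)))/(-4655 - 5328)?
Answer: -2281665669725225/1438120551816 ≈ -1586.6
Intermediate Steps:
b = -18098/9983 (b = (7108 + (5349 + 5641))/(-9983) = (7108 + 10990)*(-1/9983) = 18098*(-1/9983) = -18098/9983 ≈ -1.8129)
l = -806474545049/1438120551816 (l = -6640/11839 - 18098/9983/(-24336) = -6640*1/11839 - 18098/9983*(-1/24336) = -6640/11839 + 9049/121473144 = -806474545049/1438120551816 ≈ -0.56078)
l - 1*1586 = -806474545049/1438120551816 - 1*1586 = -806474545049/1438120551816 - 1586 = -2281665669725225/1438120551816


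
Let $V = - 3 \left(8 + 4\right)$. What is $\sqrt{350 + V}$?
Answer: $\sqrt{314} \approx 17.72$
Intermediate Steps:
$V = -36$ ($V = \left(-3\right) 12 = -36$)
$\sqrt{350 + V} = \sqrt{350 - 36} = \sqrt{314}$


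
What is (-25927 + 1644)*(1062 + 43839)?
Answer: -1090330983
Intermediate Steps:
(-25927 + 1644)*(1062 + 43839) = -24283*44901 = -1090330983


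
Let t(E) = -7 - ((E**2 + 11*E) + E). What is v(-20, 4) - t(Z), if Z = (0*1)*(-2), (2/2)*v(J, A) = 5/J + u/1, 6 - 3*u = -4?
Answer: 121/12 ≈ 10.083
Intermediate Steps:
u = 10/3 (u = 2 - 1/3*(-4) = 2 + 4/3 = 10/3 ≈ 3.3333)
v(J, A) = 10/3 + 5/J (v(J, A) = 5/J + (10/3)/1 = 5/J + (10/3)*1 = 5/J + 10/3 = 10/3 + 5/J)
Z = 0 (Z = 0*(-2) = 0)
t(E) = -7 - E**2 - 12*E (t(E) = -7 - (E**2 + 12*E) = -7 + (-E**2 - 12*E) = -7 - E**2 - 12*E)
v(-20, 4) - t(Z) = (10/3 + 5/(-20)) - (-7 - 1*0**2 - 12*0) = (10/3 + 5*(-1/20)) - (-7 - 1*0 + 0) = (10/3 - 1/4) - (-7 + 0 + 0) = 37/12 - 1*(-7) = 37/12 + 7 = 121/12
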